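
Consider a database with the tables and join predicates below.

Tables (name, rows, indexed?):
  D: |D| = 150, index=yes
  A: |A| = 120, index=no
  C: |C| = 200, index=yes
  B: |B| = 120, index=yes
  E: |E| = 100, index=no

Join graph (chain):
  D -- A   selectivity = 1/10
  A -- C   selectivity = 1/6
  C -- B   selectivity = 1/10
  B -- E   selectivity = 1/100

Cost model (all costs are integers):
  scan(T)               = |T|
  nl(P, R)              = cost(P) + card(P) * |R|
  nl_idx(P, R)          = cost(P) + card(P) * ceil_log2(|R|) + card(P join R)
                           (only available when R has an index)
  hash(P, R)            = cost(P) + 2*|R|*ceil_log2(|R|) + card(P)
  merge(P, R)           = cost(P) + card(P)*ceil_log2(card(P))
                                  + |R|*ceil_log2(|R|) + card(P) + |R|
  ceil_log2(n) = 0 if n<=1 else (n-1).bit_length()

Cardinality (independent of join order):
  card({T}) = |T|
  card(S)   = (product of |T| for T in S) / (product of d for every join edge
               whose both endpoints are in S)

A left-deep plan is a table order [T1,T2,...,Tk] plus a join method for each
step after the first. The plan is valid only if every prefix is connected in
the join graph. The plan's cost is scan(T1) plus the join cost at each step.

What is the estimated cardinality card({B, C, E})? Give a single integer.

2400

Tables in S: B(120), C(200), E(100)
Edges inside S: C-B(d=10), B-E(d=100)
numerator = 120 * 200 * 100 = 2400000
denominator = 10 * 100 = 1000
card(S) = 2400000 / 1000 = 2400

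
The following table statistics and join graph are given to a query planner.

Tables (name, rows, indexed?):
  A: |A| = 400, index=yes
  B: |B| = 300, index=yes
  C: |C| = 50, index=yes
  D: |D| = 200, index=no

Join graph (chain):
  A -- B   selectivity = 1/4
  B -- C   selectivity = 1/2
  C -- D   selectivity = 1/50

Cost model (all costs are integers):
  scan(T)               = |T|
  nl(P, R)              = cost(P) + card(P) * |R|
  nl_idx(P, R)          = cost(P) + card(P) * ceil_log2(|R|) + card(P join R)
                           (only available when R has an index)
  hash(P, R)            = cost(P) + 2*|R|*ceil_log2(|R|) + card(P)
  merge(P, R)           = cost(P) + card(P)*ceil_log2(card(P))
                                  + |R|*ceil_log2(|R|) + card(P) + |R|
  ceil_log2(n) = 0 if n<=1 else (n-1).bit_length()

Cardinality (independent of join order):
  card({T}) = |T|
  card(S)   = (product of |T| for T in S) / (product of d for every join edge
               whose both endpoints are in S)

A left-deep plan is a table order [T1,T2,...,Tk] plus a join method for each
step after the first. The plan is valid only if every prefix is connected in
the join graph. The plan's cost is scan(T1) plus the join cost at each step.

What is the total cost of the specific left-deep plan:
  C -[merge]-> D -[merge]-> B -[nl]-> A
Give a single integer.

step 1: scan C: cost=50, card=50
step 2: join D via merge
    card(P join D) = 50*200/(50) = 200
    cost = 50 + 50*6 + 200*8 + 50 + 200 = 2200
step 3: join B via merge
    card(P join B) = 200*300/(2) = 30000
    cost = 2200 + 200*8 + 300*9 + 200 + 300 = 7000
step 4: join A via nl
    card(P join A) = 30000*400/(4) = 3000000
    cost = 7000 + 30000*400 = 12007000

12007000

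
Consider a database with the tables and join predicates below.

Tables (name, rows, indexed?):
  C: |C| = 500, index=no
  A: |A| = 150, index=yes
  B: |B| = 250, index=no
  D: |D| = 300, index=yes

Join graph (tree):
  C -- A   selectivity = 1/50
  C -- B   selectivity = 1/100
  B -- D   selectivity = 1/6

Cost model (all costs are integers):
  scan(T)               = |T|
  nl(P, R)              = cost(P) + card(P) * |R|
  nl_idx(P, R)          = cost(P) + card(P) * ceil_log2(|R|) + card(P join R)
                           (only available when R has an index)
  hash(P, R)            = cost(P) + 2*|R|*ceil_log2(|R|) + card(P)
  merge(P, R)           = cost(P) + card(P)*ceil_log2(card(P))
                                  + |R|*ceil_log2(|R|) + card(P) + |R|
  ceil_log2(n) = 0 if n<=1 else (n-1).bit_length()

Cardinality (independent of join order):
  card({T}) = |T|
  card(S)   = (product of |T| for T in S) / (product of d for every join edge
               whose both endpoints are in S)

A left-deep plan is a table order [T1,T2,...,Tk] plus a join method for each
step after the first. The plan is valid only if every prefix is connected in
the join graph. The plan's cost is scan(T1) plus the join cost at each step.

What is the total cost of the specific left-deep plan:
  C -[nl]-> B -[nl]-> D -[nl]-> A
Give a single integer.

step 1: scan C: cost=500, card=500
step 2: join B via nl
    card(P join B) = 500*250/(100) = 1250
    cost = 500 + 500*250 = 125500
step 3: join D via nl
    card(P join D) = 1250*300/(6) = 62500
    cost = 125500 + 1250*300 = 500500
step 4: join A via nl
    card(P join A) = 62500*150/(50) = 187500
    cost = 500500 + 62500*150 = 9875500

9875500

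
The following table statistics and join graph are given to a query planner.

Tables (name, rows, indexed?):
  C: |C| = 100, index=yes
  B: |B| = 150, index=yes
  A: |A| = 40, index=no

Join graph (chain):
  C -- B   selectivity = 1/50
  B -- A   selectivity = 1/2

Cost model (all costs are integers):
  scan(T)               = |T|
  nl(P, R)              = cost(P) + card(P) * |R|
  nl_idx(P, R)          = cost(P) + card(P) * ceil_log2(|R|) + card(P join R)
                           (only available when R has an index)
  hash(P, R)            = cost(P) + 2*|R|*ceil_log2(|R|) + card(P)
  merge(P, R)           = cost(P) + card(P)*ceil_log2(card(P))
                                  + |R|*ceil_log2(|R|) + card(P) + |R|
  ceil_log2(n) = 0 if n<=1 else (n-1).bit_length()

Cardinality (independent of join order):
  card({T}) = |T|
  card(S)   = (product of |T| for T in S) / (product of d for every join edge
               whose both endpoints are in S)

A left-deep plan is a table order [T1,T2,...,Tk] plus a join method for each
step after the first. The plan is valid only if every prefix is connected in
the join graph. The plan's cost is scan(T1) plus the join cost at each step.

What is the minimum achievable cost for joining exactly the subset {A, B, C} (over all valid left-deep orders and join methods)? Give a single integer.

Selinger DP over subsets of {A,B,C}:
  {C}: scan cost=100, card=100
  {B}: scan cost=150, card=150
  {A}: scan cost=40, card=40
  {BC}: card=300; try (B,nl_idx)→1200, (C,nl_idx)→1500, (C,hash)→1700, (B,merge)→2250, (C,merge)→2300, (B,hash)→2600 …(+2); best=1200 via (B,nl_idx)
  {AB}: card=3000; try (A,hash)→780, (B,merge)→1670, (A,merge)→1780, (B,hash)→2480, (B,nl_idx)→3360, (B,nl)→6040 …(+1); best=780 via (A,hash)
  {ABC}: card=6000; try (A,hash)→1980, (A,merge)→4480, (C,hash)→5180, (A,nl)→13200, (C,nl_idx)→27780, (C,merge)→40580 …(+1); best=1980 via (A,hash)

1980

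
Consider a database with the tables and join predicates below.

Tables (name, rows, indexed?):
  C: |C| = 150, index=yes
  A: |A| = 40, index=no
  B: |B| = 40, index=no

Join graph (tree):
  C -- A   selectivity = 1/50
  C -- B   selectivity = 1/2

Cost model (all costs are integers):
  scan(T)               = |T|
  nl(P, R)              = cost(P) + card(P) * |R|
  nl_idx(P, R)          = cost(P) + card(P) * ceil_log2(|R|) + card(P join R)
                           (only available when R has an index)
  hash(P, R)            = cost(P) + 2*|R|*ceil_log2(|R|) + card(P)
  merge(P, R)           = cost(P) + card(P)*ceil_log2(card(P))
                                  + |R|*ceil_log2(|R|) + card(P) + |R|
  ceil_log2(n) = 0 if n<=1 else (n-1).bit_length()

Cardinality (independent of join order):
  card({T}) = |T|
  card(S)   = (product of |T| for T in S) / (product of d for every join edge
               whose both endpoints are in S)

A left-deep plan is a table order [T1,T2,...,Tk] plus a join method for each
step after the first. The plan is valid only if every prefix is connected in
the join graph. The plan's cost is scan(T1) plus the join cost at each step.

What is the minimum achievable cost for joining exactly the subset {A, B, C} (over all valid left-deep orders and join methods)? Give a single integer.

Selinger DP over subsets of {A,B,C}:
  {C}: scan cost=150, card=150
  {A}: scan cost=40, card=40
  {B}: scan cost=40, card=40
  {AC}: card=120; try (C,nl_idx)→480, (A,hash)→780, (C,merge)→1670, (A,merge)→1780, (C,hash)→2480, (C,nl)→6040 …(+1); best=480 via (C,nl_idx)
  {BC}: card=3000; try (B,hash)→780, (C,merge)→1670, (B,merge)→1780, (C,hash)→2480, (C,nl_idx)→3360, (C,nl)→6040 …(+1); best=780 via (B,hash)
  {ABC}: card=2400; try (B,hash)→1080, (B,merge)→1720, (A,hash)→4260, (B,nl)→5280, (A,merge)→40060, (A,nl)→120780; best=1080 via (B,hash)

1080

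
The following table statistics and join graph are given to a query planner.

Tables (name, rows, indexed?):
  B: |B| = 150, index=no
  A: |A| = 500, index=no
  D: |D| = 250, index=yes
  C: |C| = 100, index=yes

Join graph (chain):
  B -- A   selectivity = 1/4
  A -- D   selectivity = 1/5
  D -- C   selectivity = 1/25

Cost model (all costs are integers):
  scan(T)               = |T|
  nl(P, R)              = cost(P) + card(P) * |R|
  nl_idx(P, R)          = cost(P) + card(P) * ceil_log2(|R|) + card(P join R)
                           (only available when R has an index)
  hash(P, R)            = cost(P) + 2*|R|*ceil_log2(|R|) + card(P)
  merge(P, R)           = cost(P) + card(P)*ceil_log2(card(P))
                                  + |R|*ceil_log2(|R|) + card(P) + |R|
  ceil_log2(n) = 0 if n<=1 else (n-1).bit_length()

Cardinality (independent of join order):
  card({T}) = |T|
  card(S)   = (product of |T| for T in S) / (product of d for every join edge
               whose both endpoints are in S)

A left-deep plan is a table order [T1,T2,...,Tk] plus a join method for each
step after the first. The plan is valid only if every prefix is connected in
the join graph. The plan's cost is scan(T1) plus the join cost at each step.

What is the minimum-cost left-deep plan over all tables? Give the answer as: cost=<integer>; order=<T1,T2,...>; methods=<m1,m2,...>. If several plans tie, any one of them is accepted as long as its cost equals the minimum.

Selinger DP (subsets sized 1..n):
  {B}: scan cost=150, card=150
  {A}: scan cost=500, card=500
  {D}: scan cost=250, card=250
  {C}: scan cost=100, card=100
  {AB}: card=18750; try (B,hash)→3400, (A,merge)→6500, (B,merge)→6850, (A,hash)→9300, (A,nl)→75150, (B,nl)→75500; best=3400 via (B,hash)
  {AD}: card=25000; try (D,hash)→5000, (A,merge)→7500, (D,merge)→7750, (A,hash)→9500, (D,nl_idx)→29500, (A,nl)→125250 …(+1); best=5000 via (D,hash)
  {CD}: card=1000; try (D,nl_idx)→1900, (C,hash)→1900, (C,nl_idx)→3000, (D,merge)→3150, (C,merge)→3300, (D,hash)→4200 …(+2); best=1900 via (D,nl_idx)
  {ABD}: card=937500; try (D,hash)→26150, (B,hash)→32400, (D,merge)→305650, (B,merge)→406350, (D,nl_idx)→1090900, (B,nl)→3755000 …(+1); best=26150 via (D,hash)
  {ACD}: card=100000; try (A,hash)→11900, (A,merge)→17900, (C,hash)→31400, (C,nl_idx)→280000, (C,merge)→405800, (A,nl)→501900 …(+1); best=11900 via (A,hash)
  {ABCD}: card=3750000; try (B,hash)→114300, (C,hash)→965050, (B,merge)→1813250, (C,nl_idx)→10338650, (B,nl)→15011900, (C,merge)→19714450 …(+1); best=114300 via (B,hash)

cost=114300; order=C,D,A,B; methods=nl_idx,hash,hash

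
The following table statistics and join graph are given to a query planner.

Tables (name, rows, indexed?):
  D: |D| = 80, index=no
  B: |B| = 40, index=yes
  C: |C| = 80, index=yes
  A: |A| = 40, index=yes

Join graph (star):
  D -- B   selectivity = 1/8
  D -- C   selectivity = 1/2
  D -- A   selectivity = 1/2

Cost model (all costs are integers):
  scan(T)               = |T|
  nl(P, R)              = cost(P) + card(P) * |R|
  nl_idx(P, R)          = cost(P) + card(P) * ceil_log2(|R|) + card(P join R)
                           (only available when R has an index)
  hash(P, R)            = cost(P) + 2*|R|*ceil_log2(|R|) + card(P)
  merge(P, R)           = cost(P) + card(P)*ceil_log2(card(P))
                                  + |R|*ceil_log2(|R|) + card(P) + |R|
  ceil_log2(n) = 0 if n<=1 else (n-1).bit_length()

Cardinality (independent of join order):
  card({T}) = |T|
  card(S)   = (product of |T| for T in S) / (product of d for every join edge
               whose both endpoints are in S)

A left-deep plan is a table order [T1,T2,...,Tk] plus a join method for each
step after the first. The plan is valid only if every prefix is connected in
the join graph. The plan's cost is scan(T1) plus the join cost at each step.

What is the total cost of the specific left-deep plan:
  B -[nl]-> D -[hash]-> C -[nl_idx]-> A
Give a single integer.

420760

step 1: scan B: cost=40, card=40
step 2: join D via nl
    card(P join D) = 40*80/(8) = 400
    cost = 40 + 40*80 = 3240
step 3: join C via hash
    card(P join C) = 400*80/(2) = 16000
    cost = 3240 + 2*80*7 + 400 = 4760
step 4: join A via nl_idx
    card(P join A) = 16000*40/(2) = 320000
    cost = 4760 + 16000*6 + 320000 = 420760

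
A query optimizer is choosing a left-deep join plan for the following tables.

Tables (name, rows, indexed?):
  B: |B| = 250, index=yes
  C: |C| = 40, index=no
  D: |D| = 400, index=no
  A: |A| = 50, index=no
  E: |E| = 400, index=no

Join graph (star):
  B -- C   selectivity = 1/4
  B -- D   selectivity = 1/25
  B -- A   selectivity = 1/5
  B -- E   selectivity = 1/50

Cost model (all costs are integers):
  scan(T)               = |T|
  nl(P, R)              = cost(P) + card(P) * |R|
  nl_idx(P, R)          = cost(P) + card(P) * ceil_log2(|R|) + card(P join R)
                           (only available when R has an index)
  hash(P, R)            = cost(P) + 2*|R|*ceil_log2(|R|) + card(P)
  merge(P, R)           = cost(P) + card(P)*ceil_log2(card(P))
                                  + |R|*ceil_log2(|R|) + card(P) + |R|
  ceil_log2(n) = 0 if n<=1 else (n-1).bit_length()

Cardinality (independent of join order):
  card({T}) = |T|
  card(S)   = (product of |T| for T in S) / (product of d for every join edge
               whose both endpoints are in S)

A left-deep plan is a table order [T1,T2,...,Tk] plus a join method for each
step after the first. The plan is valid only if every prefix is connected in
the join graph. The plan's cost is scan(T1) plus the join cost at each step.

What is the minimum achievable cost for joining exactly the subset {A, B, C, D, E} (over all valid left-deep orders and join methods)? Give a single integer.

Selinger DP over subsets of {A,B,C,D,E}:
  {B}: scan cost=250, card=250
  {C}: scan cost=40, card=40
  {D}: scan cost=400, card=400
  {A}: scan cost=50, card=50
  {E}: scan cost=400, card=400
  {BC}: card=2500; try (C,hash)→980, (B,merge)→2570, (C,merge)→2780, (B,nl_idx)→2860, (B,hash)→4080, (B,nl)→10040 …(+1); best=980 via (C,hash)
  {BD}: card=4000; try (B,hash)→4800, (D,merge)→6500, (B,merge)→6650, (B,nl_idx)→7600, (D,hash)→7700, (D,nl)→100250 …(+1); best=4800 via (B,hash)
  {AB}: card=2500; try (A,hash)→1100, (B,merge)→2650, (A,merge)→2850, (B,nl_idx)→2950, (B,hash)→4100, (B,nl)→12550 …(+1); best=1100 via (A,hash)
  {BE}: card=2000; try (B,hash)→4800, (B,nl_idx)→5600, (E,merge)→6500, (B,merge)→6650, (E,hash)→7700, (E,nl)→100250 …(+1); best=4800 via (B,hash)
  {BCD}: card=40000; try (C,hash)→9280, (D,hash)→10680, (D,merge)→37480, (C,merge)→57080, (C,nl)→164800, (D,nl)→1000980; best=9280 via (C,hash)
  {ABC}: card=25000; try (C,hash)→4080, (A,hash)→4080, (A,merge)→33830, (C,merge)→33880, (C,nl)→101100, (A,nl)→125980; best=4080 via (C,hash)
  {BCE}: card=20000; try (C,hash)→7280, (E,hash)→10680, (C,merge)→29080, (E,merge)→37480, (C,nl)→84800, (E,nl)→1000980; best=7280 via (C,hash)
  {ABD}: card=40000; try (A,hash)→9400, (D,hash)→10800, (D,merge)→37600, (A,merge)→57150, (A,nl)→204800, (D,nl)→1001100; best=9400 via (A,hash)
  {BDE}: card=32000; try (D,hash)→14000, (E,hash)→16000, (D,merge)→32800, (E,merge)→60800, (D,nl)→804800, (E,nl)→1604800; best=14000 via (D,hash)
  {ABE}: card=20000; try (A,hash)→7400, (E,hash)→10800, (A,merge)→29150, (E,merge)→37600, (A,nl)→104800, (E,nl)→1001100; best=7400 via (A,hash)
  {ABCD}: card=400000; try (D,hash)→36280, (C,hash)→49880, (A,hash)→49880, (D,merge)→408080, (A,merge)→689630, (C,merge)→689680 …(+3); best=36280 via (D,hash)
  {BCDE}: card=320000; try (D,hash)→34480, (C,hash)→46480, (E,hash)→56480, (D,merge)→331280, (C,merge)→526280, (E,merge)→693280 …(+3); best=34480 via (D,hash)
  {ABCE}: card=200000; try (C,hash)→27880, (A,hash)→27880, (E,hash)→36280, (A,merge)→327630, (C,merge)→327680, (E,merge)→408080 …(+3); best=27880 via (C,hash)
  {ABDE}: card=320000; try (D,hash)→34600, (A,hash)→46600, (E,hash)→56600, (D,merge)→331400, (A,merge)→526350, (E,merge)→693400 …(+3); best=34600 via (D,hash)
  {ABCDE}: card=3200000; try (D,hash)→235080, (C,hash)→355080, (A,hash)→355080, (E,hash)→443480, (D,merge)→3831880, (A,merge)→6434830 …(+6); best=235080 via (D,hash)

235080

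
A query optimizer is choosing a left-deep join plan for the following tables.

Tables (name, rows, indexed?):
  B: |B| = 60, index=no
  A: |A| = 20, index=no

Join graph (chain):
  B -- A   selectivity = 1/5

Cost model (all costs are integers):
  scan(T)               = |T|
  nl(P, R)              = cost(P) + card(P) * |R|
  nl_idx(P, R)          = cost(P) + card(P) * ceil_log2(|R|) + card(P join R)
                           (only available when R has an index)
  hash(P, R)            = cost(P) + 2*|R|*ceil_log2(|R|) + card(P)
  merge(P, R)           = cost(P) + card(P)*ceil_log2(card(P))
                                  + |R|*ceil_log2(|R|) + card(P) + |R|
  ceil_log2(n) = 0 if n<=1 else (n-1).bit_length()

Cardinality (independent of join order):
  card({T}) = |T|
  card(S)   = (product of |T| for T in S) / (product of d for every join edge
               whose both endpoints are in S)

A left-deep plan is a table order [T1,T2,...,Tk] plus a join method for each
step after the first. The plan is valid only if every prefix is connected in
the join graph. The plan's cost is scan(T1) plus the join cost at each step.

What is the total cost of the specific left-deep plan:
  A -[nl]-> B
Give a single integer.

1220

step 1: scan A: cost=20, card=20
step 2: join B via nl
    card(P join B) = 20*60/(5) = 240
    cost = 20 + 20*60 = 1220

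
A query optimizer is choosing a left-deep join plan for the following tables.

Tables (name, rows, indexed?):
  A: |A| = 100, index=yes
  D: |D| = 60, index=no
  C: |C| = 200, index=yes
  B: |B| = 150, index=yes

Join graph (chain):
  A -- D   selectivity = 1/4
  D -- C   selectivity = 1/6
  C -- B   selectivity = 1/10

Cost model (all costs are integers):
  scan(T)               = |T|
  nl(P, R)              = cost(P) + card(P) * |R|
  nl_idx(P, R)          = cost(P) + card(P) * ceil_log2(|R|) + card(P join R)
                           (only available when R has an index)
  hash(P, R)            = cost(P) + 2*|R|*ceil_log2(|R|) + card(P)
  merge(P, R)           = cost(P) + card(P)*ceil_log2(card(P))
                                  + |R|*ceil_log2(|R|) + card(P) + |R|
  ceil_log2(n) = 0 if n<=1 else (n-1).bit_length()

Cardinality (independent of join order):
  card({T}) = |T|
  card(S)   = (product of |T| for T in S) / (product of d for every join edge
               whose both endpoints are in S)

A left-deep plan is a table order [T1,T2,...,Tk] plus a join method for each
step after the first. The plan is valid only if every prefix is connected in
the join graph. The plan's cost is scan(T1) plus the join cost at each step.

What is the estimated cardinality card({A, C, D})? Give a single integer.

Tables in S: A(100), C(200), D(60)
Edges inside S: A-D(d=4), D-C(d=6)
numerator = 100 * 200 * 60 = 1200000
denominator = 4 * 6 = 24
card(S) = 1200000 / 24 = 50000

50000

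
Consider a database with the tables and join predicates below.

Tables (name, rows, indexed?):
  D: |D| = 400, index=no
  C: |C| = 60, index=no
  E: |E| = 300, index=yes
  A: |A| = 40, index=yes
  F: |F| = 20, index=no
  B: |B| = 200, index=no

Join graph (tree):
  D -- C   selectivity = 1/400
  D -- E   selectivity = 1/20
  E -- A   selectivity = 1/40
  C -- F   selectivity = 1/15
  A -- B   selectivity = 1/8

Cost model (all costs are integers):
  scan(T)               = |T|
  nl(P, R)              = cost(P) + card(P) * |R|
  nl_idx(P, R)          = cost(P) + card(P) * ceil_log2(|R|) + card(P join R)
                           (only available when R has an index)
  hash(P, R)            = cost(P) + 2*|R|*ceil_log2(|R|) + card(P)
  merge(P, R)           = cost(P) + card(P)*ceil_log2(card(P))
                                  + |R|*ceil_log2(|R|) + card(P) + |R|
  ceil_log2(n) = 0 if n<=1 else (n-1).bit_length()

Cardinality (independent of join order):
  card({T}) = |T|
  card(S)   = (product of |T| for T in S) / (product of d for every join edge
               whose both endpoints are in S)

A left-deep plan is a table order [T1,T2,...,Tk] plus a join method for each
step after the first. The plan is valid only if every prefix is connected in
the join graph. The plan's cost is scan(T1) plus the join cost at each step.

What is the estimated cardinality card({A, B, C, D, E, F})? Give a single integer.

Tables in S: A(40), B(200), C(60), D(400), E(300), F(20)
Edges inside S: D-C(d=400), D-E(d=20), E-A(d=40), C-F(d=15), A-B(d=8)
numerator = 40 * 200 * 60 * 400 * 300 * 20 = 1152000000000
denominator = 400 * 20 * 40 * 15 * 8 = 38400000
card(S) = 1152000000000 / 38400000 = 30000

30000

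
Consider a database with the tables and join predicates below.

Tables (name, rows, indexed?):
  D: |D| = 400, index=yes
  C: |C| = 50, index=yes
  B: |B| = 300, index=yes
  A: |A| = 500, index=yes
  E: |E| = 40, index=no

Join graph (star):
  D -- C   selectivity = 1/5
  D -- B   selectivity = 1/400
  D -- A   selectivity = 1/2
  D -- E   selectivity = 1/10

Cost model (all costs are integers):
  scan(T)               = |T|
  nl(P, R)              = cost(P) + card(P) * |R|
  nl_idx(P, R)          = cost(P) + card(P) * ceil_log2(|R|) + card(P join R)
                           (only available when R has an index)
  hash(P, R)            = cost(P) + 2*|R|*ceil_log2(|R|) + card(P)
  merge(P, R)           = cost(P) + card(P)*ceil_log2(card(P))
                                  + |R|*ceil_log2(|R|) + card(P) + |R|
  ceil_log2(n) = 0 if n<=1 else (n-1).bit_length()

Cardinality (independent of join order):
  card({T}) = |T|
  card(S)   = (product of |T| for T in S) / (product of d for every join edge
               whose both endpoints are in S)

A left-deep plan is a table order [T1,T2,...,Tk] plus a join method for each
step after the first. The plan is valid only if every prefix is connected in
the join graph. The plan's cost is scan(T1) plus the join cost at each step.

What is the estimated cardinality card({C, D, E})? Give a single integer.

16000

Tables in S: C(50), D(400), E(40)
Edges inside S: D-C(d=5), D-E(d=10)
numerator = 50 * 400 * 40 = 800000
denominator = 5 * 10 = 50
card(S) = 800000 / 50 = 16000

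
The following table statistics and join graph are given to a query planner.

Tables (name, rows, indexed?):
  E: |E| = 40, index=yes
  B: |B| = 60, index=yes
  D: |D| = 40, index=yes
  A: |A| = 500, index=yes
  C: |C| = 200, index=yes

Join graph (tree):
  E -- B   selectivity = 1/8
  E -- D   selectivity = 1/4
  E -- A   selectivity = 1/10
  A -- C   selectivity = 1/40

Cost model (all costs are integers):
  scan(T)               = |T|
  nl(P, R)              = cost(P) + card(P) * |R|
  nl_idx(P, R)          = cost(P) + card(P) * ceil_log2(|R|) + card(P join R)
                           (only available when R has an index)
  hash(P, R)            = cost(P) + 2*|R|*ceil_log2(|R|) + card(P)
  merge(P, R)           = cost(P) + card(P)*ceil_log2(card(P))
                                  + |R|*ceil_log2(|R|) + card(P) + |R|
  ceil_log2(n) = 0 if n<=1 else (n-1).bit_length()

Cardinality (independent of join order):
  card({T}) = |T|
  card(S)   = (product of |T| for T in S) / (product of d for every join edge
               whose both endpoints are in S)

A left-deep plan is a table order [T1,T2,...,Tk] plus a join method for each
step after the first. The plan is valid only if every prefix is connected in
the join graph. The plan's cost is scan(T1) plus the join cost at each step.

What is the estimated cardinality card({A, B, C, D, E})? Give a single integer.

Tables in S: A(500), B(60), C(200), D(40), E(40)
Edges inside S: E-B(d=8), E-D(d=4), E-A(d=10), A-C(d=40)
numerator = 500 * 60 * 200 * 40 * 40 = 9600000000
denominator = 8 * 4 * 10 * 40 = 12800
card(S) = 9600000000 / 12800 = 750000

750000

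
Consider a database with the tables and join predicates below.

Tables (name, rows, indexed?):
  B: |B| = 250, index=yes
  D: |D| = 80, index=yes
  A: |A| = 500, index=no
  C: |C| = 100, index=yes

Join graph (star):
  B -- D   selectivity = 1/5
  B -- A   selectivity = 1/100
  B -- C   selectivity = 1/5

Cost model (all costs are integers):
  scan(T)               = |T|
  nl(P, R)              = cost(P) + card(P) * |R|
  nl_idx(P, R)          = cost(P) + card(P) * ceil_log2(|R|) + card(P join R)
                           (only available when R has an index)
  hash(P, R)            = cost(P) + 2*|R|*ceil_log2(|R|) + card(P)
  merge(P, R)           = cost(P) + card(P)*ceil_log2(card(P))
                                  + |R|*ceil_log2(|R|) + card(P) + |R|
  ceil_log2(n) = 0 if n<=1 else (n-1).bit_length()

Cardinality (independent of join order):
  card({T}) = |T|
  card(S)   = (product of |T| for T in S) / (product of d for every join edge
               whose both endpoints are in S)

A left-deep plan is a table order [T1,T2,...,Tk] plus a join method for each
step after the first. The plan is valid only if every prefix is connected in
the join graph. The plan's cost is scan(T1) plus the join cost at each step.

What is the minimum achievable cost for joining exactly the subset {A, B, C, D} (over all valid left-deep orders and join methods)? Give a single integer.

28770

Selinger DP over subsets of {A,B,C,D}:
  {B}: scan cost=250, card=250
  {D}: scan cost=80, card=80
  {A}: scan cost=500, card=500
  {C}: scan cost=100, card=100
  {BD}: card=4000; try (D,hash)→1620, (B,merge)→2970, (D,merge)→3140, (B,hash)→4160, (B,nl_idx)→4720, (D,nl_idx)→6000 …(+2); best=1620 via (D,hash)
  {AB}: card=1250; try (B,hash)→5000, (B,nl_idx)→5750, (A,merge)→7500, (B,merge)→7750, (A,hash)→9500, (A,nl)→125250 …(+1); best=5000 via (B,hash)
  {BC}: card=5000; try (C,hash)→1900, (B,merge)→3150, (C,merge)→3300, (B,hash)→4200, (B,nl_idx)→5900, (C,nl_idx)→7000 …(+2); best=1900 via (C,hash)
  {ABD}: card=20000; try (D,hash)→7370, (A,hash)→14620, (D,merge)→20640, (D,nl_idx)→33750, (A,merge)→58620, (D,nl)→105000 …(+1); best=7370 via (D,hash)
  {BCD}: card=80000; try (C,hash)→7020, (D,hash)→8020, (C,merge)→54420, (D,merge)→72540, (C,nl_idx)→109620, (D,nl_idx)→116900 …(+2); best=7020 via (C,hash)
  {ABC}: card=25000; try (C,hash)→7650, (A,hash)→15900, (C,merge)→20800, (C,nl_idx)→38750, (A,merge)→76900, (C,nl)→130000 …(+1); best=7650 via (C,hash)
  {ABCD}: card=400000; try (C,hash)→28770, (D,hash)→33770, (A,hash)→96020, (C,merge)→328170, (D,merge)→408290, (C,nl_idx)→547370 …(+5); best=28770 via (C,hash)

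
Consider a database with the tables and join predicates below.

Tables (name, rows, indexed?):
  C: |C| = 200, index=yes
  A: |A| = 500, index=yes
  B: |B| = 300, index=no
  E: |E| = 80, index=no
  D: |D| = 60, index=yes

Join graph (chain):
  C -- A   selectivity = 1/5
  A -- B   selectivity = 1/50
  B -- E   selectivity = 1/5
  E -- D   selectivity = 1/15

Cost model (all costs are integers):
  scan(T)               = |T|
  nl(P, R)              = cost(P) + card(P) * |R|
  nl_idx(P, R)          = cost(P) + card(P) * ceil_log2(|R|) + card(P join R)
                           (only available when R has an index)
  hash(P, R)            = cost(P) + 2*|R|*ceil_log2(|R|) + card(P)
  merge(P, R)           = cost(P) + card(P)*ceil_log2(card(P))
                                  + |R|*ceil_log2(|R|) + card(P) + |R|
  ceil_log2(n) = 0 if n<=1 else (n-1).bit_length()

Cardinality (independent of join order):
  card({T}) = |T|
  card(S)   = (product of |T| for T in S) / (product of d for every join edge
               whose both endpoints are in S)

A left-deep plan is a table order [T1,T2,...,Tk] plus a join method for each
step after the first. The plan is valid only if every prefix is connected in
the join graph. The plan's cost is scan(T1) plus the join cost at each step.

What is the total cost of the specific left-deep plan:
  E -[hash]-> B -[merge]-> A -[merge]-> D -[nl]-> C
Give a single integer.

step 1: scan E: cost=80, card=80
step 2: join B via hash
    card(P join B) = 80*300/(5) = 4800
    cost = 80 + 2*300*9 + 80 = 5560
step 3: join A via merge
    card(P join A) = 4800*500/(50) = 48000
    cost = 5560 + 4800*13 + 500*9 + 4800 + 500 = 77760
step 4: join D via merge
    card(P join D) = 48000*60/(15) = 192000
    cost = 77760 + 48000*16 + 60*6 + 48000 + 60 = 894180
step 5: join C via nl
    card(P join C) = 192000*200/(5) = 7680000
    cost = 894180 + 192000*200 = 39294180

39294180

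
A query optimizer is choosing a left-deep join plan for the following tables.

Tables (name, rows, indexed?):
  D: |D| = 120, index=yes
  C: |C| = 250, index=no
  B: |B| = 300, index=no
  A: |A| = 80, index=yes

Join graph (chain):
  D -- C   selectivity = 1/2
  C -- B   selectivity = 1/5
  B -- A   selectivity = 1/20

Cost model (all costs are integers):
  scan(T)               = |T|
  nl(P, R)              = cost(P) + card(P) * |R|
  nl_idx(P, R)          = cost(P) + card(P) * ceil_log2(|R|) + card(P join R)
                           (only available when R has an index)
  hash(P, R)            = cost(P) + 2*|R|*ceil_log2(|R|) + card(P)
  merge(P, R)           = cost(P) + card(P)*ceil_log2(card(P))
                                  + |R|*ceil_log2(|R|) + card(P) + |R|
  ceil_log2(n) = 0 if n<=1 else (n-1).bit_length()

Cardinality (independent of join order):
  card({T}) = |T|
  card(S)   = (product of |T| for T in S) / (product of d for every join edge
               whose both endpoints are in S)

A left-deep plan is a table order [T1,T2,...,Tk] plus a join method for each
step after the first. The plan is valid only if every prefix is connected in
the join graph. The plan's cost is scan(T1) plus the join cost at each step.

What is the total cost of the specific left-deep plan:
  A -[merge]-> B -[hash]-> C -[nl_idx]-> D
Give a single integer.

4028920

step 1: scan A: cost=80, card=80
step 2: join B via merge
    card(P join B) = 80*300/(20) = 1200
    cost = 80 + 80*7 + 300*9 + 80 + 300 = 3720
step 3: join C via hash
    card(P join C) = 1200*250/(5) = 60000
    cost = 3720 + 2*250*8 + 1200 = 8920
step 4: join D via nl_idx
    card(P join D) = 60000*120/(2) = 3600000
    cost = 8920 + 60000*7 + 3600000 = 4028920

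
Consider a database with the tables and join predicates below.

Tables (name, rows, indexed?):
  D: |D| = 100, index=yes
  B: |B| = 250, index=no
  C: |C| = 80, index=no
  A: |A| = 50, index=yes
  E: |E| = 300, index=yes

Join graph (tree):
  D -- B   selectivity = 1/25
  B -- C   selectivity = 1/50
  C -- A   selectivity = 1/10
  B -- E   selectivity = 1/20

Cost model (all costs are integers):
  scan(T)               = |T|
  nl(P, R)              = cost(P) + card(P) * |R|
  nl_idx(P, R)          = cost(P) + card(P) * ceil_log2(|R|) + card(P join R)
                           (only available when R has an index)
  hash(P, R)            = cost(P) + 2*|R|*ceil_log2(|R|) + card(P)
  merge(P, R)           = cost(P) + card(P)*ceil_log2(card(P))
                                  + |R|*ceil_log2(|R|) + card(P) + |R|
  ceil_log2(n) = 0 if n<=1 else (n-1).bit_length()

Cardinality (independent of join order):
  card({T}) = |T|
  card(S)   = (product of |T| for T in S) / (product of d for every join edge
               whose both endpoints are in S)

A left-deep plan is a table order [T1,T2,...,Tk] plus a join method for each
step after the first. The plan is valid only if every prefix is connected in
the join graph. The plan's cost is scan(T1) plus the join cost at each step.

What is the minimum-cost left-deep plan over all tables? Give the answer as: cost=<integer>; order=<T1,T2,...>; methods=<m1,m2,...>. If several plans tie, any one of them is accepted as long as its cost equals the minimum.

cost=19020; order=B,C,D,A,E; methods=hash,hash,hash,hash

Selinger DP (subsets sized 1..n):
  {D}: scan cost=100, card=100
  {B}: scan cost=250, card=250
  {C}: scan cost=80, card=80
  {A}: scan cost=50, card=50
  {E}: scan cost=300, card=300
  {BD}: card=1000; try (D,hash)→1900, (D,nl_idx)→3000, (B,merge)→3150, (D,merge)→3300, (B,hash)→4200, (B,nl)→25100 …(+1); best=1900 via (D,hash)
  {BC}: card=400; try (C,hash)→1620, (B,merge)→2970, (C,merge)→3140, (B,hash)→4160, (B,nl)→20080, (C,nl)→20250; best=1620 via (C,hash)
  {BE}: card=3750; try (B,hash)→4600, (E,merge)→5500, (B,merge)→5550, (E,hash)→5900, (E,nl_idx)→6250, (E,nl)→75250 …(+1); best=4600 via (B,hash)
  {AC}: card=400; try (A,hash)→760, (A,nl_idx)→960, (C,merge)→1040, (A,merge)→1070, (C,hash)→1220, (C,nl)→4050 …(+1); best=760 via (A,hash)
  {BCD}: card=1600; try (D,hash)→3420, (C,hash)→4020, (D,nl_idx)→6020, (D,merge)→6420, (C,merge)→13540, (D,nl)→41620 …(+1); best=3420 via (D,hash)
  {BDE}: card=15000; try (E,hash)→8300, (D,hash)→9750, (E,merge)→15900, (E,nl_idx)→25900, (D,nl_idx)→45850, (D,merge)→54150 …(+2); best=8300 via (E,hash)
  {ABC}: card=2000; try (A,hash)→2620, (B,hash)→5160, (A,merge)→5970, (A,nl_idx)→6020, (B,merge)→7010, (A,nl)→21620 …(+1); best=2620 via (A,hash)
  {BCE}: card=6000; try (E,hash)→7420, (E,merge)→8620, (C,hash)→9470, (E,nl_idx)→11220, (C,merge)→53990, (E,nl)→121620 …(+1); best=7420 via (E,hash)
  {ABCD}: card=8000; try (A,hash)→5620, (D,hash)→6020, (A,nl_idx)→21020, (A,merge)→22970, (D,nl_idx)→24620, (D,merge)→27420 …(+2); best=5620 via (A,hash)
  {BCDE}: card=24000; try (E,hash)→10420, (D,hash)→14820, (C,hash)→24420, (E,merge)→25620, (E,nl_idx)→41820, (D,nl_idx)→73420 …(+5); best=10420 via (E,hash)
  {ABCE}: card=30000; try (E,hash)→10020, (A,hash)→14020, (E,merge)→29620, (E,nl_idx)→50620, (A,nl_idx)→73420, (A,merge)→91770 …(+2); best=10020 via (E,hash)
  {ABCDE}: card=120000; try (E,hash)→19020, (A,hash)→35020, (D,hash)→41420, (E,merge)→120620, (E,nl_idx)→197620, (A,nl_idx)→274420 …(+6); best=19020 via (E,hash)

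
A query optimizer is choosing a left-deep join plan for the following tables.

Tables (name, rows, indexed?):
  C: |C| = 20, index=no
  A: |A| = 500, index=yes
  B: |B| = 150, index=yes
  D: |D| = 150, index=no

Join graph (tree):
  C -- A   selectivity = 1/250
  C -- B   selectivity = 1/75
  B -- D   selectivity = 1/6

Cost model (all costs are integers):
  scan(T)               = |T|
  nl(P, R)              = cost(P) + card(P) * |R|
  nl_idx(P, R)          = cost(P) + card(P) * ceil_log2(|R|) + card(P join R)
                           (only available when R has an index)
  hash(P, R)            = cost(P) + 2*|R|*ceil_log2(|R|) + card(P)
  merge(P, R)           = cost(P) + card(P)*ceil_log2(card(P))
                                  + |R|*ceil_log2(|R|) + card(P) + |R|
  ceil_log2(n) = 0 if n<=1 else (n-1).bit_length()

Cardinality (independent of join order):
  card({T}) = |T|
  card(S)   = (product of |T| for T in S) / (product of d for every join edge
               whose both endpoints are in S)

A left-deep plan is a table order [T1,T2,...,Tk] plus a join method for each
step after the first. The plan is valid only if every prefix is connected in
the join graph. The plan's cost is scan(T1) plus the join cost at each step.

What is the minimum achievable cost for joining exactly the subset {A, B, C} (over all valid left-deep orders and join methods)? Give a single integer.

Selinger DP over subsets of {A,B,C}:
  {C}: scan cost=20, card=20
  {A}: scan cost=500, card=500
  {B}: scan cost=150, card=150
  {AC}: card=40; try (A,nl_idx)→240, (C,hash)→1200, (A,merge)→5140, (C,merge)→5620, (A,hash)→9040, (A,nl)→10020 …(+1); best=240 via (A,nl_idx)
  {BC}: card=40; try (B,nl_idx)→220, (C,hash)→500, (B,merge)→1490, (C,merge)→1620, (B,hash)→2440, (B,nl)→3020 …(+1); best=220 via (B,nl_idx)
  {ABC}: card=80; try (B,nl_idx)→640, (A,nl_idx)→660, (B,merge)→1870, (B,hash)→2680, (A,merge)→5500, (B,nl)→6240 …(+2); best=640 via (B,nl_idx)

640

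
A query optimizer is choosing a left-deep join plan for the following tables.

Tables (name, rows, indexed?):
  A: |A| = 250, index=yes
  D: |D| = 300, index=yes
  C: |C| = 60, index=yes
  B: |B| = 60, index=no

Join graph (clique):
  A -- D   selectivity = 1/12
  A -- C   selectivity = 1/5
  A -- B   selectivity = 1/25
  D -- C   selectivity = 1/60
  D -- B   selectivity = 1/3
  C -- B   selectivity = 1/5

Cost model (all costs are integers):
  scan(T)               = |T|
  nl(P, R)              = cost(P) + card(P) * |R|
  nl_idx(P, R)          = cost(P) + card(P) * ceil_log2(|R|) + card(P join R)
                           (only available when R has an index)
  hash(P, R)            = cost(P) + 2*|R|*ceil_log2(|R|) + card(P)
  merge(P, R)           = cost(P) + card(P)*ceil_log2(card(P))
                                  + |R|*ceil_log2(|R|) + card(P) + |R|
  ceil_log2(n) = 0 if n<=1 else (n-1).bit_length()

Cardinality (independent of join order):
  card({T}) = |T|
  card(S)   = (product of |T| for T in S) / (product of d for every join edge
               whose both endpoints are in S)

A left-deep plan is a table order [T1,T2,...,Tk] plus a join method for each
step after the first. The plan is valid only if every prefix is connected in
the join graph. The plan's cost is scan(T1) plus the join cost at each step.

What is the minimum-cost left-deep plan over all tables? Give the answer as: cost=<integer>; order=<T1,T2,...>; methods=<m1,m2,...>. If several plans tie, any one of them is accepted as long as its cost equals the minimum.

cost=6520; order=C,D,A,B; methods=nl_idx,nl_idx,hash

Selinger DP (subsets sized 1..n):
  {A}: scan cost=250, card=250
  {D}: scan cost=300, card=300
  {C}: scan cost=60, card=60
  {B}: scan cost=60, card=60
  {AD}: card=6250; try (A,hash)→4600, (D,merge)→5500, (A,merge)→5550, (D,hash)→5900, (D,nl_idx)→8750, (A,nl_idx)→8950 …(+2); best=4600 via (A,hash)
  {AC}: card=3000; try (C,hash)→1220, (A,merge)→2730, (C,merge)→2920, (A,nl_idx)→3540, (A,hash)→4120, (C,nl_idx)→4750 …(+2); best=1220 via (C,hash)
  {AB}: card=600; try (A,nl_idx)→1140, (B,hash)→1220, (A,merge)→2730, (B,merge)→2920, (A,hash)→4120, (A,nl)→15060 …(+1); best=1140 via (A,nl_idx)
  {CD}: card=300; try (D,nl_idx)→900, (C,hash)→1320, (C,nl_idx)→2400, (D,merge)→3480, (C,merge)→3720, (D,hash)→5520 …(+2); best=900 via (D,nl_idx)
  {BD}: card=6000; try (B,hash)→1320, (D,merge)→3480, (B,merge)→3720, (D,hash)→5520, (D,nl_idx)→6600, (D,nl)→18060 …(+1); best=1320 via (B,hash)
  {BC}: card=720; try (C,hash)→840, (B,hash)→840, (C,merge)→900, (B,merge)→900, (C,nl_idx)→1140, (C,nl)→3660 …(+1); best=840 via (C,hash)
  {ACD}: card=1250; try (A,nl_idx)→4550, (A,hash)→5200, (A,merge)→6150, (D,hash)→9620, (C,hash)→11570, (D,nl_idx)→29470 …(+6); best=4550 via (A,nl_idx)
  {ABD}: card=5000; try (D,hash)→7140, (D,merge)→10740, (A,hash)→11320, (D,nl_idx)→11540, (B,hash)→11570, (A,nl_idx)→54320 …(+5); best=7140 via (D,hash)
  {ABC}: card=1440; try (C,hash)→2460, (B,hash)→4940, (A,hash)→5560, (C,nl_idx)→6180, (A,nl_idx)→8040, (C,merge)→8160 …(+5); best=2460 via (C,hash)
  {BCD}: card=1200; try (B,hash)→1920, (B,merge)→4320, (D,hash)→6960, (C,hash)→8040, (D,nl_idx)→8520, (D,merge)→11760 …(+5); best=1920 via (B,hash)
  {ABCD}: card=200; try (B,hash)→6520, (A,hash)→7120, (D,hash)→9300, (A,nl_idx)→11720, (C,hash)→12860, (D,nl_idx)→15620 …(+9); best=6520 via (B,hash)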